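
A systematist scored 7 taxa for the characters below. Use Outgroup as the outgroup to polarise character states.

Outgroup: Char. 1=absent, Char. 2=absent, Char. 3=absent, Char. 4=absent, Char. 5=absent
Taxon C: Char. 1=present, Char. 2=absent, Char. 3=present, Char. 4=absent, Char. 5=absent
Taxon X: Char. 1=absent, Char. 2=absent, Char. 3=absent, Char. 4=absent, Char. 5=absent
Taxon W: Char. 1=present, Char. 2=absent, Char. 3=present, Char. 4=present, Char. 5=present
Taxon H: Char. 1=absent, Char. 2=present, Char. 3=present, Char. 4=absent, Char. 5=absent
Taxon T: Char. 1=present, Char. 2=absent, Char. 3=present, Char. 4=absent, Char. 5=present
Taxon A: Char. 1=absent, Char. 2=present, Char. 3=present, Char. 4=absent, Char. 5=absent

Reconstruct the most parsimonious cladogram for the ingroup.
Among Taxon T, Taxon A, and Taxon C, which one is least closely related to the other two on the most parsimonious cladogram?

Taxon A

The outgroup has state 'absent' for every character, so 'present' is the derived state throughout.
Char. 1 (derived state 'present') is shared by Taxon C, Taxon T, and Taxon W — a synapomorphy uniting that clade.
Char. 2 (derived state 'present') is shared by Taxon A and Taxon H — a synapomorphy uniting that clade.
Only Taxon A, Taxon C, Taxon H, Taxon T, and Taxon W show the derived state 'present' for Char. 3, supporting them as a clade.
Char. 4 (derived state 'present') is unique to Taxon W (autapomorphy; uninformative for grouping).
Only Taxon T and Taxon W show the derived state 'present' for Char. 5, supporting them as a clade.
Most parsimonious ingroup topology: (((Taxon C,(Taxon W,Taxon T)),(Taxon H,Taxon A)),Taxon X).
Taxon T and Taxon C share a more recent common ancestor with each other than either does with Taxon A, so Taxon A is the least closely related of the three.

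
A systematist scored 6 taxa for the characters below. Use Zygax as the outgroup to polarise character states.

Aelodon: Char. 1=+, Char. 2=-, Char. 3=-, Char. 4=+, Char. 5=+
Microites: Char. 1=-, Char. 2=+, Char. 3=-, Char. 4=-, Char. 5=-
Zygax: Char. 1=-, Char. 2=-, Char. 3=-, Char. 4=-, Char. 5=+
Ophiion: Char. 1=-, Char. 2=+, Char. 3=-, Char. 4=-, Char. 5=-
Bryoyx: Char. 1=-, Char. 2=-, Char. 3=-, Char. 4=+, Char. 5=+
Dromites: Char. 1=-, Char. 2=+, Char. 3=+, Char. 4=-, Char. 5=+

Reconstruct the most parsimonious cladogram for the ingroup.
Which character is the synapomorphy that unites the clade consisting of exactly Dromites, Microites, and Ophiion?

Char. 2

Character polarity is set by the outgroup: the derived state is whichever differs from the outgroup's state, so for Char. 5 the derived state is '-', and for the remaining characters it is '+'.
Char. 1 (derived state '+') is unique to Aelodon (autapomorphy; uninformative for grouping).
Char. 2: derived state '+' in Dromites, Microites, and Ophiion only — synapomorphy for {Dromites, Microites, Ophiion}.
Char. 3: derived state '+' in Dromites only — an autapomorphy, so it tells us nothing about relationships among taxa.
Char. 4: derived state '+' in Aelodon and Bryoyx only — synapomorphy for {Aelodon, Bryoyx}.
Char. 5 (derived state '-') is shared by Microites and Ophiion — a synapomorphy uniting that clade.
Most parsimonious ingroup topology: (((Ophiion,Microites),Dromites),(Aelodon,Bryoyx)).
The clade {Dromites, Microites, Ophiion} is supported by Char. 2: its derived state '+' occurs in exactly those taxa and in no other taxon (including the outgroup).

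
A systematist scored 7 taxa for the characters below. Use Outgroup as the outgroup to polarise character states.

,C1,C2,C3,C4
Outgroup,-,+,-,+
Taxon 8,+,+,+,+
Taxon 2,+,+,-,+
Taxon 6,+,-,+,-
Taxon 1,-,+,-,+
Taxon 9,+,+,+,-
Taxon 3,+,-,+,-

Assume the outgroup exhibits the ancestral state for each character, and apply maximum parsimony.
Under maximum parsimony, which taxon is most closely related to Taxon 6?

Taxon 3

Character polarity is set by the outgroup: the derived state is whichever differs from the outgroup's state, so for C2, C4 the derived state is '-', and for the remaining characters it is '+'.
Only Taxon 2, Taxon 3, Taxon 6, Taxon 8, and Taxon 9 show the derived state '+' for C1, supporting them as a clade.
C2: derived state '-' in Taxon 3 and Taxon 6 only — synapomorphy for {Taxon 3, Taxon 6}.
C3 (derived state '+') is shared by Taxon 3, Taxon 6, Taxon 8, and Taxon 9 — a synapomorphy uniting that clade.
C4: derived state '-' in Taxon 3, Taxon 6, and Taxon 9 only — synapomorphy for {Taxon 3, Taxon 6, Taxon 9}.
Most parsimonious ingroup topology: (((Taxon 8,((Taxon 6,Taxon 3),Taxon 9)),Taxon 2),Taxon 1).
Taxon 6 and Taxon 3 form a cherry on this tree, so they are sister taxa.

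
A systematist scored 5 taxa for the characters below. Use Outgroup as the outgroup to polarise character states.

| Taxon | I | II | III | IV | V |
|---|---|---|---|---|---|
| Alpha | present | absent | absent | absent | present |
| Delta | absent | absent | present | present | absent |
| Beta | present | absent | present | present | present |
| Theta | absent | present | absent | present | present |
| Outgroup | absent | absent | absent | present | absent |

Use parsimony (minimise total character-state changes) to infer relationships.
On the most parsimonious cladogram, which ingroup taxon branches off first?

Delta

Character polarity is set by the outgroup: the derived state is whichever differs from the outgroup's state, so for IV the derived state is 'absent', and for the remaining characters it is 'present'.
I (derived state 'present') is shared by Alpha and Beta — a synapomorphy uniting that clade.
II (derived state 'present') is unique to Theta (autapomorphy; uninformative for grouping).
III (state 'present') occurs in Beta and Delta but conflicts with the nesting implied by the other characters — most parsimoniously interpreted as homoplasy.
IV (derived state 'absent') is unique to Alpha (autapomorphy; uninformative for grouping).
V: derived state 'present' in Alpha, Beta, and Theta only — synapomorphy for {Alpha, Beta, Theta}.
Most parsimonious ingroup topology: ((Theta,(Alpha,Beta)),Delta).
Delta is sister to the clade containing all other ingroup taxa, so it is the earliest-diverging (most basal) ingroup lineage.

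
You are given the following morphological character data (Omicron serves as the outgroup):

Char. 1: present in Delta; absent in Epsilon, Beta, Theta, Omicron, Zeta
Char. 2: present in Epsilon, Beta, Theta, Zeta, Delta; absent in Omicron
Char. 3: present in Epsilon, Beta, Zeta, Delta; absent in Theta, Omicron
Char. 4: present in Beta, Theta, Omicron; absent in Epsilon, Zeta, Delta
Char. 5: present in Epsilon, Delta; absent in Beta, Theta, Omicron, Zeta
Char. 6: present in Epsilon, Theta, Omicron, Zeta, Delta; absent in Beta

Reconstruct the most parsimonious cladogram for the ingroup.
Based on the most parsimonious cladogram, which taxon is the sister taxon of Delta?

Character polarity is set by the outgroup: the derived state is whichever differs from the outgroup's state, so for Char. 4, Char. 6 the derived state is 'absent', and for the remaining characters it is 'present'.
Char. 1: derived state 'present' in Delta only — an autapomorphy, so it tells us nothing about relationships among taxa.
Char. 2 (derived state 'present') is shared by all ingroup taxa — unites the whole ingroup.
Only Beta, Delta, Epsilon, and Zeta show the derived state 'present' for Char. 3, supporting them as a clade.
Char. 4: derived state 'absent' in Delta, Epsilon, and Zeta only — synapomorphy for {Delta, Epsilon, Zeta}.
Char. 5: derived state 'present' in Delta and Epsilon only — synapomorphy for {Delta, Epsilon}.
Char. 6: derived state 'absent' in Beta only — an autapomorphy, so it tells us nothing about relationships among taxa.
Most parsimonious ingroup topology: (Theta,((Zeta,(Delta,Epsilon)),Beta)).
Delta and Epsilon form a cherry on this tree, so they are sister taxa.

Epsilon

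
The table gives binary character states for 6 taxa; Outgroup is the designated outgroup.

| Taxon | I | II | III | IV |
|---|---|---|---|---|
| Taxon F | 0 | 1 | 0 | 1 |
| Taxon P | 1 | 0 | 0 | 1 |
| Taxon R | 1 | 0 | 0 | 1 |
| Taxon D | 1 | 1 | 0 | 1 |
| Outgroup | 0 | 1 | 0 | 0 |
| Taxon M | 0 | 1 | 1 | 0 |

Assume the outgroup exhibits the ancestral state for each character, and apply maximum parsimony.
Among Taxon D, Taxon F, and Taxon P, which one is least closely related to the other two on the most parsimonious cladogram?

Character polarity is set by the outgroup: the derived state is whichever differs from the outgroup's state, so for II the derived state is '0', and for the remaining characters it is '1'.
I: derived state '1' in Taxon D, Taxon P, and Taxon R only — synapomorphy for {Taxon D, Taxon P, Taxon R}.
II (derived state '0') is shared by Taxon P and Taxon R — a synapomorphy uniting that clade.
III: derived state '1' in Taxon M only — an autapomorphy, so it tells us nothing about relationships among taxa.
Only Taxon D, Taxon F, Taxon P, and Taxon R show the derived state '1' for IV, supporting them as a clade.
Most parsimonious ingroup topology: (Taxon M,(((Taxon R,Taxon P),Taxon D),Taxon F)).
Taxon D and Taxon P share a more recent common ancestor with each other than either does with Taxon F, so Taxon F is the least closely related of the three.

Taxon F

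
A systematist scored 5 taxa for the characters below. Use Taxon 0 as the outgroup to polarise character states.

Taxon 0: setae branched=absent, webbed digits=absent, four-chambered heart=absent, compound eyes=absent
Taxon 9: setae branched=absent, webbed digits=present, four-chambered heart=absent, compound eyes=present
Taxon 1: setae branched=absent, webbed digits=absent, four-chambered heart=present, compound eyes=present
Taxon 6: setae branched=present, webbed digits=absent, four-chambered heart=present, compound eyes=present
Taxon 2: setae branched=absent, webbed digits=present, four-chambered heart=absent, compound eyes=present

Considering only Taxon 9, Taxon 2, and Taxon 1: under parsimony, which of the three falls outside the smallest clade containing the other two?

Taxon 1

The outgroup has state 'absent' for every character, so 'present' is the derived state throughout.
setae branched: derived state 'present' in Taxon 6 only — an autapomorphy, so it tells us nothing about relationships among taxa.
webbed digits: derived state 'present' in Taxon 2 and Taxon 9 only — synapomorphy for {Taxon 2, Taxon 9}.
Only Taxon 1 and Taxon 6 show the derived state 'present' for four-chambered heart, supporting them as a clade.
compound eyes (derived state 'present') is shared by all ingroup taxa — unites the whole ingroup.
Most parsimonious ingroup topology: ((Taxon 9,Taxon 2),(Taxon 1,Taxon 6)).
Taxon 9 and Taxon 2 share a more recent common ancestor with each other than either does with Taxon 1, so Taxon 1 is the least closely related of the three.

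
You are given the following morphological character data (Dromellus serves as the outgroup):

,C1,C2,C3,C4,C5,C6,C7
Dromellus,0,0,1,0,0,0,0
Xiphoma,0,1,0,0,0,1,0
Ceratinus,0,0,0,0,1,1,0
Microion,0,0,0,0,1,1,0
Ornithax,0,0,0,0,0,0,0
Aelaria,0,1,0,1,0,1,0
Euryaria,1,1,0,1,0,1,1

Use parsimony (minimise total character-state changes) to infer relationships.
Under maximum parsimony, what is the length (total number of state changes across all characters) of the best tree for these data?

7

Character polarity is set by the outgroup: the derived state is whichever differs from the outgroup's state, so for C3 the derived state is '0', and for the remaining characters it is '1'.
C1: derived state '1' in Euryaria only — an autapomorphy, so it tells us nothing about relationships among taxa.
C2: derived state '1' in Aelaria, Euryaria, and Xiphoma only — synapomorphy for {Aelaria, Euryaria, Xiphoma}.
C3 (derived state '0') is shared by all ingroup taxa — unites the whole ingroup.
C4: derived state '1' in Aelaria and Euryaria only — synapomorphy for {Aelaria, Euryaria}.
Only Ceratinus and Microion show the derived state '1' for C5, supporting them as a clade.
C6: derived state '1' in Aelaria, Ceratinus, Euryaria, Microion, and Xiphoma only — synapomorphy for {Aelaria, Ceratinus, Euryaria, Microion, Xiphoma}.
C7 (derived state '1') is unique to Euryaria (autapomorphy; uninformative for grouping).
Most parsimonious ingroup topology: (((Xiphoma,(Aelaria,Euryaria)),(Ceratinus,Microion)),Ornithax).
Changes per character on this tree: C1: 1; C2: 1; C3: 1; C4: 1; C5: 1; C6: 1; C7: 1.
Total = 7.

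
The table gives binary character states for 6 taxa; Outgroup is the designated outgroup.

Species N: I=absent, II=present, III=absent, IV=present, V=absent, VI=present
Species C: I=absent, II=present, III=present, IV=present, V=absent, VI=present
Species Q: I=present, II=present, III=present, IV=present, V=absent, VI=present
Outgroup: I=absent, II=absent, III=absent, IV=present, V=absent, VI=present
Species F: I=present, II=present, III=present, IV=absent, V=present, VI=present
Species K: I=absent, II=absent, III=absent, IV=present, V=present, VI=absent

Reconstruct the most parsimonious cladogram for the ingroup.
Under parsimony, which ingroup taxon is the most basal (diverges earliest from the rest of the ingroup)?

Species K

Character polarity is set by the outgroup: the derived state is whichever differs from the outgroup's state, so for IV, VI the derived state is 'absent', and for the remaining characters it is 'present'.
Only Species F and Species Q show the derived state 'present' for I, supporting them as a clade.
II: derived state 'present' in Species C, Species F, Species N, and Species Q only — synapomorphy for {Species C, Species F, Species N, Species Q}.
Only Species C, Species F, and Species Q show the derived state 'present' for III, supporting them as a clade.
IV: derived state 'absent' in Species F only — an autapomorphy, so it tells us nothing about relationships among taxa.
V (state 'present') occurs in Species F and Species K but conflicts with the nesting implied by the other characters — most parsimoniously interpreted as homoplasy.
VI (derived state 'absent') is unique to Species K (autapomorphy; uninformative for grouping).
Most parsimonious ingroup topology: ((Species N,((Species F,Species Q),Species C)),Species K).
Species K is sister to the clade containing all other ingroup taxa, so it is the earliest-diverging (most basal) ingroup lineage.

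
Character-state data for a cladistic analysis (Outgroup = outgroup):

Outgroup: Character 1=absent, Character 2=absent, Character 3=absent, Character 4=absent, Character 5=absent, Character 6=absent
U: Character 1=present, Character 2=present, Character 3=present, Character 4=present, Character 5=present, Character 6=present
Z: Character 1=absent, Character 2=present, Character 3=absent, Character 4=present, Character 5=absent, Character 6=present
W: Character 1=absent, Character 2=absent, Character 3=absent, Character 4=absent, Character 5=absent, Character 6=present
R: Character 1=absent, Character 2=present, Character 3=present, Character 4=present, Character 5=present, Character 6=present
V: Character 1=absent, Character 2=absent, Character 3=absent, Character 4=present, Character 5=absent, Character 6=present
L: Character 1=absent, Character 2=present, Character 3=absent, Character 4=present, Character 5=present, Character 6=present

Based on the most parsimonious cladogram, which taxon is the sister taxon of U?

The outgroup has state 'absent' for every character, so 'present' is the derived state throughout.
Character 1 (derived state 'present') is unique to U (autapomorphy; uninformative for grouping).
Only L, R, U, and Z show the derived state 'present' for Character 2, supporting them as a clade.
Only R and U show the derived state 'present' for Character 3, supporting them as a clade.
Only L, R, U, V, and Z show the derived state 'present' for Character 4, supporting them as a clade.
Character 5 (derived state 'present') is shared by L, R, and U — a synapomorphy uniting that clade.
Character 6 (derived state 'present') is shared by all ingroup taxa — unites the whole ingroup.
Most parsimonious ingroup topology: (((((U,R),L),Z),V),W).
U and R form a cherry on this tree, so they are sister taxa.

R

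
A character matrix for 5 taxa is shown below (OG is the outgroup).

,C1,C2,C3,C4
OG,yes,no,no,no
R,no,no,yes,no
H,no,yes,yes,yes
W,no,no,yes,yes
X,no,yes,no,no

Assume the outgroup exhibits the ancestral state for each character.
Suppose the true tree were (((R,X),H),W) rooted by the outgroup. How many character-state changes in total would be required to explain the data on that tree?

Map each character onto (((R,X),H),W) (rooted by OG) and count the minimum state changes it requires (Fitch parsimony):
C1: 1; C2: 2; C3: 2; C4: 2.
Total tree length = 7.

7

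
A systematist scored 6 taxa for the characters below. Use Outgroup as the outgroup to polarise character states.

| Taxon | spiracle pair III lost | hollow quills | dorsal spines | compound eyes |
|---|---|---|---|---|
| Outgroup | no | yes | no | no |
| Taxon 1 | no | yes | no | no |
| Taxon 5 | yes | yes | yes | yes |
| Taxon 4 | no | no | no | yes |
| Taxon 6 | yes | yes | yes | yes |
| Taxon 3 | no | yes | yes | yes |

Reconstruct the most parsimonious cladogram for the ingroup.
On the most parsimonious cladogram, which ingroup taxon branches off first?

Taxon 1

Character polarity is set by the outgroup: the derived state is whichever differs from the outgroup's state, so for hollow quills the derived state is 'no', and for the remaining characters it is 'yes'.
spiracle pair III lost: derived state 'yes' in Taxon 5 and Taxon 6 only — synapomorphy for {Taxon 5, Taxon 6}.
hollow quills: derived state 'no' in Taxon 4 only — an autapomorphy, so it tells us nothing about relationships among taxa.
dorsal spines (derived state 'yes') is shared by Taxon 3, Taxon 5, and Taxon 6 — a synapomorphy uniting that clade.
compound eyes (derived state 'yes') is shared by Taxon 3, Taxon 4, Taxon 5, and Taxon 6 — a synapomorphy uniting that clade.
Most parsimonious ingroup topology: (Taxon 1,(((Taxon 5,Taxon 6),Taxon 3),Taxon 4)).
Taxon 1 is sister to the clade containing all other ingroup taxa, so it is the earliest-diverging (most basal) ingroup lineage.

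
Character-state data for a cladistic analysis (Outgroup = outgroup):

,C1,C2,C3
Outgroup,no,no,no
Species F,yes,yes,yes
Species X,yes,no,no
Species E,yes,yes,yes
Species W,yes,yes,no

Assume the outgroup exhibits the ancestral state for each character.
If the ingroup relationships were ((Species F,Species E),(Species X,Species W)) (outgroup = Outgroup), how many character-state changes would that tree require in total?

4

Map each character onto ((Species F,Species E),(Species X,Species W)) (rooted by Outgroup) and count the minimum state changes it requires (Fitch parsimony):
C1: 1; C2: 2; C3: 1.
Total tree length = 4.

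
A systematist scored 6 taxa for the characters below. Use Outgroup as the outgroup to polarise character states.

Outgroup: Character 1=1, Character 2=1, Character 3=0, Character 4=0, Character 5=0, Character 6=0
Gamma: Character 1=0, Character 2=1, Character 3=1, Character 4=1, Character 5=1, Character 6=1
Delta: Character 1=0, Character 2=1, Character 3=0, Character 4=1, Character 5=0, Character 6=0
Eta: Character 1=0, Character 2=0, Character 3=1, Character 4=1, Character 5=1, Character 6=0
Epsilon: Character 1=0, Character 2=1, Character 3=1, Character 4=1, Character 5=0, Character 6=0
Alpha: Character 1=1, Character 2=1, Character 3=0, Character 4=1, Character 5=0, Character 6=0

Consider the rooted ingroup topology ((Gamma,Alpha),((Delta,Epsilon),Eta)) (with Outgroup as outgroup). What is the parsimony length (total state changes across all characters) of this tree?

10

Map each character onto ((Gamma,Alpha),((Delta,Epsilon),Eta)) (rooted by Outgroup) and count the minimum state changes it requires (Fitch parsimony):
Character 1: 2; Character 2: 1; Character 3: 3; Character 4: 1; Character 5: 2; Character 6: 1.
Total tree length = 10.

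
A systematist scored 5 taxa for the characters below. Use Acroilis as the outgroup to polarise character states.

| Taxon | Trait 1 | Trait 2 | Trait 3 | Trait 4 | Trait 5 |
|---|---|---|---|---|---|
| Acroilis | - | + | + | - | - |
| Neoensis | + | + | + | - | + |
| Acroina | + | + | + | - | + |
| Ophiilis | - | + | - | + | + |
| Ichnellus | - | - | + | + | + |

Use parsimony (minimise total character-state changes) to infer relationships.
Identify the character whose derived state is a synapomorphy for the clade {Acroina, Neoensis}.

Trait 1

Character polarity is set by the outgroup: the derived state is whichever differs from the outgroup's state, so for Trait 2, Trait 3 the derived state is '-', and for the remaining characters it is '+'.
Only Acroina and Neoensis show the derived state '+' for Trait 1, supporting them as a clade.
Trait 2 (derived state '-') is unique to Ichnellus (autapomorphy; uninformative for grouping).
Trait 3: derived state '-' in Ophiilis only — an autapomorphy, so it tells us nothing about relationships among taxa.
Trait 4: derived state '+' in Ichnellus and Ophiilis only — synapomorphy for {Ichnellus, Ophiilis}.
Trait 5 (derived state '+') is shared by all ingroup taxa — unites the whole ingroup.
Most parsimonious ingroup topology: ((Neoensis,Acroina),(Ophiilis,Ichnellus)).
The clade {Acroina, Neoensis} is supported by Trait 1: its derived state '+' occurs in exactly those taxa and in no other taxon (including the outgroup).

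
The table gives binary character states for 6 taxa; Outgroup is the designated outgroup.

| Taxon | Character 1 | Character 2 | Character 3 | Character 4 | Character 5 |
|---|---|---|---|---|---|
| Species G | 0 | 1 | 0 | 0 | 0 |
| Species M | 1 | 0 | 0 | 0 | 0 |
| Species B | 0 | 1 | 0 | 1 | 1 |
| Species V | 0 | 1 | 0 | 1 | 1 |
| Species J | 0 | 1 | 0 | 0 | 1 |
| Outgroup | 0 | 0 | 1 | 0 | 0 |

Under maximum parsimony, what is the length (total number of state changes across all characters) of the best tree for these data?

5

Character polarity is set by the outgroup: the derived state is whichever differs from the outgroup's state, so for Character 3 the derived state is '0', and for the remaining characters it is '1'.
Character 1 (derived state '1') is unique to Species M (autapomorphy; uninformative for grouping).
Character 2 (derived state '1') is shared by Species B, Species G, Species J, and Species V — a synapomorphy uniting that clade.
Character 3 (derived state '0') is shared by all ingroup taxa — unites the whole ingroup.
Character 4: derived state '1' in Species B and Species V only — synapomorphy for {Species B, Species V}.
Character 5 (derived state '1') is shared by Species B, Species J, and Species V — a synapomorphy uniting that clade.
Most parsimonious ingroup topology: (((Species J,(Species B,Species V)),Species G),Species M).
Changes per character on this tree: Character 1: 1; Character 2: 1; Character 3: 1; Character 4: 1; Character 5: 1.
Total = 5.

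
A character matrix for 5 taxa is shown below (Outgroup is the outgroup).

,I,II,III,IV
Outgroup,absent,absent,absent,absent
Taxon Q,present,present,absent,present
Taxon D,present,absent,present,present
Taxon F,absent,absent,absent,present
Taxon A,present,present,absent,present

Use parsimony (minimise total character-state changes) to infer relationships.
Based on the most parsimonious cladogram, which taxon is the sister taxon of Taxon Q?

Taxon A

The outgroup has state 'absent' for every character, so 'present' is the derived state throughout.
I: derived state 'present' in Taxon A, Taxon D, and Taxon Q only — synapomorphy for {Taxon A, Taxon D, Taxon Q}.
Only Taxon A and Taxon Q show the derived state 'present' for II, supporting them as a clade.
III: derived state 'present' in Taxon D only — an autapomorphy, so it tells us nothing about relationships among taxa.
IV (derived state 'present') is shared by all ingroup taxa — unites the whole ingroup.
Most parsimonious ingroup topology: (((Taxon Q,Taxon A),Taxon D),Taxon F).
Taxon Q and Taxon A form a cherry on this tree, so they are sister taxa.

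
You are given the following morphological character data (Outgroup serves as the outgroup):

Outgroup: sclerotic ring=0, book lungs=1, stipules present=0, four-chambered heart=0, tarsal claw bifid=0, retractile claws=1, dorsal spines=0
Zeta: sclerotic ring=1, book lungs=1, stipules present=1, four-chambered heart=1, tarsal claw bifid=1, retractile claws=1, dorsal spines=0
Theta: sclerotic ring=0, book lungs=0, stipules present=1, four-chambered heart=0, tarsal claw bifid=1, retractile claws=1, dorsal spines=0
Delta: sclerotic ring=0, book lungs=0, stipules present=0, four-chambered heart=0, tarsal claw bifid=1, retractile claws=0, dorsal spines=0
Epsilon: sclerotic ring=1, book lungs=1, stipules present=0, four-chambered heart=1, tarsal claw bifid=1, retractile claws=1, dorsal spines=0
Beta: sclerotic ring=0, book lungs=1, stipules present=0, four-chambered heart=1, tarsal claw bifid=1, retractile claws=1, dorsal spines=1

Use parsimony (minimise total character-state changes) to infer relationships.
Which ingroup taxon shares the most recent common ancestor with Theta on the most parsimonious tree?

Delta

Character polarity is set by the outgroup: the derived state is whichever differs from the outgroup's state, so for book lungs, retractile claws the derived state is '0', and for the remaining characters it is '1'.
sclerotic ring: derived state '1' in Epsilon and Zeta only — synapomorphy for {Epsilon, Zeta}.
book lungs: derived state '0' in Delta and Theta only — synapomorphy for {Delta, Theta}.
stipules present groups Theta and Zeta, which is incompatible with the clades supported by the remaining characters; treating it as convergent (homoplasy) costs fewer steps than any alternative tree.
Only Beta, Epsilon, and Zeta show the derived state '1' for four-chambered heart, supporting them as a clade.
tarsal claw bifid (derived state '1') is shared by all ingroup taxa — unites the whole ingroup.
retractile claws: derived state '0' in Delta only — an autapomorphy, so it tells us nothing about relationships among taxa.
dorsal spines (derived state '1') is unique to Beta (autapomorphy; uninformative for grouping).
Most parsimonious ingroup topology: (((Zeta,Epsilon),Beta),(Theta,Delta)).
Theta and Delta form a cherry on this tree, so they are sister taxa.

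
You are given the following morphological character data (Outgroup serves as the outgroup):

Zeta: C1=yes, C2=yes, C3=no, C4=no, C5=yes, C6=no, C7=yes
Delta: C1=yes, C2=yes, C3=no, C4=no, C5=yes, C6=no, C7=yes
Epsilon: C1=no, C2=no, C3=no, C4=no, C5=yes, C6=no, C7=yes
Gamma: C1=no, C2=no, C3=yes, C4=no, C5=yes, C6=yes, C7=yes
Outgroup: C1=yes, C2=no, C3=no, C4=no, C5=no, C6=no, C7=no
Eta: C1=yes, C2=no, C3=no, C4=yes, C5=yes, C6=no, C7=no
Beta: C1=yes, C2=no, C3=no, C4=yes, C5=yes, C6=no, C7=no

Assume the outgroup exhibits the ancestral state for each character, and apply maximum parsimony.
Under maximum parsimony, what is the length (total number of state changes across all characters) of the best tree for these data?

Character polarity is set by the outgroup: the derived state is whichever differs from the outgroup's state, so for C1 the derived state is 'no', and for the remaining characters it is 'yes'.
C1 (derived state 'no') is shared by Epsilon and Gamma — a synapomorphy uniting that clade.
C2: derived state 'yes' in Delta and Zeta only — synapomorphy for {Delta, Zeta}.
C3 (derived state 'yes') is unique to Gamma (autapomorphy; uninformative for grouping).
C4: derived state 'yes' in Beta and Eta only — synapomorphy for {Beta, Eta}.
All ingroup taxa share the derived state 'yes' for C5; it defines the ingroup but does not resolve relationships within it.
C6 (derived state 'yes') is unique to Gamma (autapomorphy; uninformative for grouping).
C7 (derived state 'yes') is shared by Delta, Epsilon, Gamma, and Zeta — a synapomorphy uniting that clade.
Most parsimonious ingroup topology: (((Gamma,Epsilon),(Zeta,Delta)),(Beta,Eta)).
Changes per character on this tree: C1: 1; C2: 1; C3: 1; C4: 1; C5: 1; C6: 1; C7: 1.
Total = 7.

7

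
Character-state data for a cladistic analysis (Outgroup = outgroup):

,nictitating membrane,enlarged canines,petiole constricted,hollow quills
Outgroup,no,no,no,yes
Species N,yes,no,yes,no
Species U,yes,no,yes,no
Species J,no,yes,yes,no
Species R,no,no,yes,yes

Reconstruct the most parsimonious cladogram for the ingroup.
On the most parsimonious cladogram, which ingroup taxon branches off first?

Species R

Character polarity is set by the outgroup: the derived state is whichever differs from the outgroup's state, so for hollow quills the derived state is 'no', and for the remaining characters it is 'yes'.
Only Species N and Species U show the derived state 'yes' for nictitating membrane, supporting them as a clade.
enlarged canines: derived state 'yes' in Species J only — an autapomorphy, so it tells us nothing about relationships among taxa.
All ingroup taxa share the derived state 'yes' for petiole constricted; it defines the ingroup but does not resolve relationships within it.
hollow quills: derived state 'no' in Species J, Species N, and Species U only — synapomorphy for {Species J, Species N, Species U}.
Most parsimonious ingroup topology: (((Species N,Species U),Species J),Species R).
Species R is sister to the clade containing all other ingroup taxa, so it is the earliest-diverging (most basal) ingroup lineage.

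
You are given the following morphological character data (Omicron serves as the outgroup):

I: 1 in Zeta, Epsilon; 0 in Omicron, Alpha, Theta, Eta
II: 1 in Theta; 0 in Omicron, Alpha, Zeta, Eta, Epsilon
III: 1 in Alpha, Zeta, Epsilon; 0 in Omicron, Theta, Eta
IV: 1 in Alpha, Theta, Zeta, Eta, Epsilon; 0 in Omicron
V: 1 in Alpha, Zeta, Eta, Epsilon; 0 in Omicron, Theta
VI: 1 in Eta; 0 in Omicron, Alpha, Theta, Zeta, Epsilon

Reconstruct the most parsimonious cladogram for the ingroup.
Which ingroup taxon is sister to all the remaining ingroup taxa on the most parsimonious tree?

Theta

The outgroup has state '0' for every character, so '1' is the derived state throughout.
I: derived state '1' in Epsilon and Zeta only — synapomorphy for {Epsilon, Zeta}.
II: derived state '1' in Theta only — an autapomorphy, so it tells us nothing about relationships among taxa.
III: derived state '1' in Alpha, Epsilon, and Zeta only — synapomorphy for {Alpha, Epsilon, Zeta}.
IV (derived state '1') is shared by all ingroup taxa — unites the whole ingroup.
V: derived state '1' in Alpha, Epsilon, Eta, and Zeta only — synapomorphy for {Alpha, Epsilon, Eta, Zeta}.
VI: derived state '1' in Eta only — an autapomorphy, so it tells us nothing about relationships among taxa.
Most parsimonious ingroup topology: (((Alpha,(Zeta,Epsilon)),Eta),Theta).
Theta is sister to the clade containing all other ingroup taxa, so it is the earliest-diverging (most basal) ingroup lineage.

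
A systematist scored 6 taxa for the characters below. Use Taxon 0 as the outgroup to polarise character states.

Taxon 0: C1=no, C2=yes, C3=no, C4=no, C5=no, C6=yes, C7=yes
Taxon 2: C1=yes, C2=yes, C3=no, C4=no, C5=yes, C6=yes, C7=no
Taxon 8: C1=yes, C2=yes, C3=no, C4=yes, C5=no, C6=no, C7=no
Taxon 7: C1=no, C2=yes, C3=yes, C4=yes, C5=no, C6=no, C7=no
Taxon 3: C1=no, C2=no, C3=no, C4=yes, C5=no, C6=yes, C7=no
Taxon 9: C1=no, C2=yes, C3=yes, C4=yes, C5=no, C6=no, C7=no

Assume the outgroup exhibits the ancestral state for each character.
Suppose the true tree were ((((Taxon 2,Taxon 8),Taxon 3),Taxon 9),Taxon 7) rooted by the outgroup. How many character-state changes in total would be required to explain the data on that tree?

Map each character onto ((((Taxon 2,Taxon 8),Taxon 3),Taxon 9),Taxon 7) (rooted by Taxon 0) and count the minimum state changes it requires (Fitch parsimony):
C1: 1; C2: 1; C3: 2; C4: 2; C5: 1; C6: 3; C7: 1.
Total tree length = 11.

11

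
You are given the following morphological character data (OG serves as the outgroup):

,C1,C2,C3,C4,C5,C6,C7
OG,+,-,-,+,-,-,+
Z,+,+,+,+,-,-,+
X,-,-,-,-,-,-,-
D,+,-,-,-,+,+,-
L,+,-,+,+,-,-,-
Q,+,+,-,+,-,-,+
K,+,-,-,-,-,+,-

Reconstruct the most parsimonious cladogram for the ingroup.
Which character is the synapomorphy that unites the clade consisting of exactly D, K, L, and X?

C7

Character polarity is set by the outgroup: the derived state is whichever differs from the outgroup's state, so for C1, C4, C7 the derived state is '-', and for the remaining characters it is '+'.
C1 (derived state '-') is unique to X (autapomorphy; uninformative for grouping).
C2: derived state '+' in Q and Z only — synapomorphy for {Q, Z}.
C3 groups L and Z, which is incompatible with the clades supported by the remaining characters; treating it as convergent (homoplasy) costs fewer steps than any alternative tree.
C4 (derived state '-') is shared by D, K, and X — a synapomorphy uniting that clade.
C5: derived state '+' in D only — an autapomorphy, so it tells us nothing about relationships among taxa.
C6: derived state '+' in D and K only — synapomorphy for {D, K}.
C7: derived state '-' in D, K, L, and X only — synapomorphy for {D, K, L, X}.
Most parsimonious ingroup topology: ((Z,Q),((X,(D,K)),L)).
The clade {D, K, L, X} is supported by C7: its derived state '-' occurs in exactly those taxa and in no other taxon (including the outgroup).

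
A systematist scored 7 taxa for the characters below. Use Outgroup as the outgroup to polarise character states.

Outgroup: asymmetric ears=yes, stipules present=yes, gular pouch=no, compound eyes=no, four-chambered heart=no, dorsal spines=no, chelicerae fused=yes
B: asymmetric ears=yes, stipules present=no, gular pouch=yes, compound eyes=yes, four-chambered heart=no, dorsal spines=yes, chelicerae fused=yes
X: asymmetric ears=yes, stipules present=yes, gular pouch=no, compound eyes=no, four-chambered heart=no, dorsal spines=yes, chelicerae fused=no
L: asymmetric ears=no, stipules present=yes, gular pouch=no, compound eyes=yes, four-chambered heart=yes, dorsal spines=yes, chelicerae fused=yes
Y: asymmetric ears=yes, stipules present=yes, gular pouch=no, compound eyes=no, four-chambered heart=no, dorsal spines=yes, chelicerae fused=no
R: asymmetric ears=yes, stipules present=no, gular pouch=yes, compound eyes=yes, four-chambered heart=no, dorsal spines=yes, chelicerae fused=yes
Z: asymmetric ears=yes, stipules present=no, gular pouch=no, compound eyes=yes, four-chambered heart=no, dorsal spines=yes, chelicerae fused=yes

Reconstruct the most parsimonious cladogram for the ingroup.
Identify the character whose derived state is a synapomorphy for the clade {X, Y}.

chelicerae fused

Character polarity is set by the outgroup: the derived state is whichever differs from the outgroup's state, so for asymmetric ears, stipules present, chelicerae fused the derived state is 'no', and for the remaining characters it is 'yes'.
asymmetric ears: derived state 'no' in L only — an autapomorphy, so it tells us nothing about relationships among taxa.
stipules present (derived state 'no') is shared by B, R, and Z — a synapomorphy uniting that clade.
gular pouch (derived state 'yes') is shared by B and R — a synapomorphy uniting that clade.
compound eyes (derived state 'yes') is shared by B, L, R, and Z — a synapomorphy uniting that clade.
four-chambered heart: derived state 'yes' in L only — an autapomorphy, so it tells us nothing about relationships among taxa.
dorsal spines (derived state 'yes') is shared by all ingroup taxa — unites the whole ingroup.
chelicerae fused (derived state 'no') is shared by X and Y — a synapomorphy uniting that clade.
Most parsimonious ingroup topology: ((((B,R),Z),L),(X,Y)).
The clade {X, Y} is supported by chelicerae fused: its derived state 'no' occurs in exactly those taxa and in no other taxon (including the outgroup).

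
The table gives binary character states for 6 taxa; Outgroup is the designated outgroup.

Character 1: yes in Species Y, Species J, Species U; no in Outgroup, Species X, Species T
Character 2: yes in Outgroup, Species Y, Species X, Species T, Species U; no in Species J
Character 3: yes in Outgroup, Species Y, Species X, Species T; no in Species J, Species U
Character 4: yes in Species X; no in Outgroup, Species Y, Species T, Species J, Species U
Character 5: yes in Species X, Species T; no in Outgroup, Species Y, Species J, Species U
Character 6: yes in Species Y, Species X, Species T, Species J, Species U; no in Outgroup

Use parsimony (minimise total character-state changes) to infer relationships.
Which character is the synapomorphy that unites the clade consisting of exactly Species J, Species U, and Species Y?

Character polarity is set by the outgroup: the derived state is whichever differs from the outgroup's state, so for Character 2, Character 3 the derived state is 'no', and for the remaining characters it is 'yes'.
Character 1 (derived state 'yes') is shared by Species J, Species U, and Species Y — a synapomorphy uniting that clade.
Character 2: derived state 'no' in Species J only — an autapomorphy, so it tells us nothing about relationships among taxa.
Only Species J and Species U show the derived state 'no' for Character 3, supporting them as a clade.
Character 4 (derived state 'yes') is unique to Species X (autapomorphy; uninformative for grouping).
Character 5: derived state 'yes' in Species T and Species X only — synapomorphy for {Species T, Species X}.
Character 6 (derived state 'yes') is shared by all ingroup taxa — unites the whole ingroup.
Most parsimonious ingroup topology: ((Species Y,(Species J,Species U)),(Species X,Species T)).
The clade {Species J, Species U, Species Y} is supported by Character 1: its derived state 'yes' occurs in exactly those taxa and in no other taxon (including the outgroup).

Character 1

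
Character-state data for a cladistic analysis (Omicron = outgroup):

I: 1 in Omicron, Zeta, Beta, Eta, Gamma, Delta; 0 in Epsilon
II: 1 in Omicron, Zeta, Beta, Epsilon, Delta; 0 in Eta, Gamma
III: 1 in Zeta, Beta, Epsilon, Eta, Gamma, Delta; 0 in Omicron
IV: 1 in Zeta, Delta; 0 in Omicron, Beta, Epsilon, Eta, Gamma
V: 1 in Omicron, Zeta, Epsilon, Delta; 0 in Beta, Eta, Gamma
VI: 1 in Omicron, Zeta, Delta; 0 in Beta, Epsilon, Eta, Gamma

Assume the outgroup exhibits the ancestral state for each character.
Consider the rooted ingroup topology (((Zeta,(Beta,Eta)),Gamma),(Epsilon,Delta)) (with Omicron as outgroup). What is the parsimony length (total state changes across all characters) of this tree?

Map each character onto (((Zeta,(Beta,Eta)),Gamma),(Epsilon,Delta)) (rooted by Omicron) and count the minimum state changes it requires (Fitch parsimony):
I: 1; II: 2; III: 1; IV: 2; V: 2; VI: 3.
Total tree length = 11.

11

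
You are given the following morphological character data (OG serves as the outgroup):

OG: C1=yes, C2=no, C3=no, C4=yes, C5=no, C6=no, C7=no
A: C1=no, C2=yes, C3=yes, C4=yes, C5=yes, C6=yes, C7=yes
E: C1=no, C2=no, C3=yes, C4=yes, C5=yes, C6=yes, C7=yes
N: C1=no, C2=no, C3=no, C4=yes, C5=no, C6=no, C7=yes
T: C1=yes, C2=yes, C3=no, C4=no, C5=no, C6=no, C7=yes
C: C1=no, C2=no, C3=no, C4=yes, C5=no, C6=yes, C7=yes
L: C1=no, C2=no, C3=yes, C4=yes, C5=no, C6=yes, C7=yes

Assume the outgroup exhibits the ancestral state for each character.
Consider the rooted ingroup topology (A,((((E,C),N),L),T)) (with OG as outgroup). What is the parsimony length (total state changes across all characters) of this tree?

14

Map each character onto (A,((((E,C),N),L),T)) (rooted by OG) and count the minimum state changes it requires (Fitch parsimony):
C1: 2; C2: 2; C3: 3; C4: 1; C5: 2; C6: 3; C7: 1.
Total tree length = 14.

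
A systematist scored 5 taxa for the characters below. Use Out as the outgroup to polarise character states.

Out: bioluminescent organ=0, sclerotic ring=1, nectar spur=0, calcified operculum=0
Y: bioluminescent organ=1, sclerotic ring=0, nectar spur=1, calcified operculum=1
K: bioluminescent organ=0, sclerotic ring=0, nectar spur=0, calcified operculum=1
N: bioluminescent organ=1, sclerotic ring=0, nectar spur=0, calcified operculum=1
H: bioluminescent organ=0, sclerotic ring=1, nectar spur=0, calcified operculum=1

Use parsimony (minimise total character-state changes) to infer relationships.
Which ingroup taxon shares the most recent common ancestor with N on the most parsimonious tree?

Y

Character polarity is set by the outgroup: the derived state is whichever differs from the outgroup's state, so for sclerotic ring the derived state is '0', and for the remaining characters it is '1'.
Only N and Y show the derived state '1' for bioluminescent organ, supporting them as a clade.
sclerotic ring (derived state '0') is shared by K, N, and Y — a synapomorphy uniting that clade.
nectar spur: derived state '1' in Y only — an autapomorphy, so it tells us nothing about relationships among taxa.
All ingroup taxa share the derived state '1' for calcified operculum; it defines the ingroup but does not resolve relationships within it.
Most parsimonious ingroup topology: (((Y,N),K),H).
N and Y form a cherry on this tree, so they are sister taxa.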